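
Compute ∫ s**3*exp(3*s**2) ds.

Let u = s², du = 2s ds; rewrite as (1/2)∫ u^1·exp(3u) du.
Now integrate by parts 1 time.

(3*s**2 - 1)*exp(3*s**2)/18 + C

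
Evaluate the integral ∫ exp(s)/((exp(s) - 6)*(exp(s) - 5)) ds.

Let u = e^s, du = e^s ds.
The integral becomes ∫ du/((u-6)(u-5)); decompose into partial fractions.

log(exp(s) - 6) - log(exp(s) - 5) + C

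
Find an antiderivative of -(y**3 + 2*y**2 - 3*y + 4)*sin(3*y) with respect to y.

Use integration by parts with u = y**3 + 2*y**2 - 3*y + 4, dv = -sin(3*y) dy, so v = cos(3*y)/3.
Apply parts 3 times (tabular method): alternate signs, differentiate u down to 0, integrate dv up.

y**3*cos(3*y)/3 - y**2*sin(3*y)/3 + 2*y**2*cos(3*y)/3 - 4*y*sin(3*y)/9 - 11*y*cos(3*y)/9 + 11*sin(3*y)/27 + 32*cos(3*y)/27 + C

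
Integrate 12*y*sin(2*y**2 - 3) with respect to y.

-3*cos(2*y**2 - 3) + C

Let u = 2*y**2 - 3, so du = (4*y) dy.
Rewriting, the integral becomes 3·∫ sin(u) du = 3·-cos(u).
Substituting back, u = 2*y**2 - 3.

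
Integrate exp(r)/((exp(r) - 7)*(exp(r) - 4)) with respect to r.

log(exp(r) - 7)/3 - log(exp(r) - 4)/3 + C

Let u = e^r, du = e^r dr.
The integral becomes ∫ du/((u-4)(u-7)); decompose into partial fractions.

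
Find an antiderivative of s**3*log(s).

Use integration by parts with u = log(s), dv = s**3 ds.
Then du = 1/s ds and v = s**4/4.

s**4*log(s)/4 - s**4/16 + C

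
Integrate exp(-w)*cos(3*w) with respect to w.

Let I denote the integral. Integrate by parts with u = cos(3*w), dv = exp(-w) dw, so v = -exp(-w): I = -exp(-w)*cos(3*w) − 3·∫ exp(-w)*sin(3*w) dw.
Apply parts again with u = sin(3*w), dv = exp(-w) dw: ∫ exp(-w)*sin(3*w) dw = -exp(-w)*sin(3*w) + 3·I. Substituting back brings back I: I = 3*exp(-w)*sin(3*w) - exp(-w)*cos(3*w) − 9·I.
Solving for I: (1 + 9)·I equals the remaining terms, so I = (1/10)·(3*exp(-w)*sin(3*w) - exp(-w)*cos(3*w)).

3*exp(-w)*sin(3*w)/10 - exp(-w)*cos(3*w)/10 + C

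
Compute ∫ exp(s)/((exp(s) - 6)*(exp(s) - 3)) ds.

Let u = e^s, du = e^s ds.
The integral becomes ∫ du/((u-6)(u-3)); decompose into partial fractions.

log(exp(s) - 6)/3 - log(exp(s) - 3)/3 + C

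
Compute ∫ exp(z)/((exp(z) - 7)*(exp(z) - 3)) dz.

log(exp(z) - 7)/4 - log(exp(z) - 3)/4 + C

Let u = e^z, du = e^z dz.
The integral becomes ∫ du/((u-7)(u-3)); decompose into partial fractions.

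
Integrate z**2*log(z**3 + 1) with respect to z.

z**3*log(z**3 + 1)/3 - z**3/3 + log(z**3 + 1)/3 + C

Let u = z**3 + 1, so du = (3*z**2) dz.
The integral becomes (1/3)·∫ log(u) du; integrate by parts with u′=log(u), dv′=du.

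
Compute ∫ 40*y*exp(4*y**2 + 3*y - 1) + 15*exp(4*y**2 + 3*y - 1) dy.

5*exp(4*y**2 + 3*y - 1) + C

Let u = 4*y**2 + 3*y - 1, so du = (8*y + 3) dy.
Rewriting, the integral becomes 5·∫ e^u du = 5·e^u.
Substituting back, u = 4*y**2 + 3*y - 1.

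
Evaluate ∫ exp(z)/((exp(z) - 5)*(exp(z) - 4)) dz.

Let u = e^z, du = e^z dz.
The integral becomes ∫ du/((u-5)(u-4)); decompose into partial fractions.

log(exp(z) - 5) - log(exp(z) - 4) + C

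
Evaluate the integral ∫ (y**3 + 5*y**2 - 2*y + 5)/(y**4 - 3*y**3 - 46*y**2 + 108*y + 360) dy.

Factor the denominator: (y - 6)*(y - 5)*(y + 2)*(y + 6).
Partial-fraction decomposition: 19/(528*(y + 6)) + 3/(32*(y + 2)) - 35/(11*(y - 5)) + 389/(96*(y - 6)).
Integrate each term: A/(y−a) contributes A·log|y−a|.

389*log(y - 6)/96 - 35*log(y - 5)/11 + 3*log(y + 2)/32 + 19*log(y + 6)/528 + C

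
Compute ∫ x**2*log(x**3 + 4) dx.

Let u = x**3 + 4, so du = (3*x**2) dx.
The integral becomes (1/3)·∫ log(u) du; integrate by parts with u′=log(u), dv′=du.

x**3*log(x**3 + 4)/3 - x**3/3 + 4*log(x**3 + 4)/3 + C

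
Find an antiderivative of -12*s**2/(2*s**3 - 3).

-2*log(2*s**3 - 3) + C

Let u = 2*s**3 - 3, so du = (6*s**2) ds.
Rewriting, the integral becomes -2·∫ 1/u du = -2·log(u).
Substituting back, u = 2*s**3 - 3.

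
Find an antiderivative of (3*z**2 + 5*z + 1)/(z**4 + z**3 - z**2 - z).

Factor the denominator: z*(z - 1)*(z + 1)**2.
Partial-fraction decomposition: -5/(4*(z + 1)) - 1/(2*(z + 1)**2) + 9/(4*(z - 1)) - 1/z.
Integrate each term; A/(z−a) gives A·log|z−a|; A/(z−a)² gives −A/(z−a).

-log(z) + 9*log(z - 1)/4 - 5*log(z + 1)/4 + 1/(2*z + 2) + C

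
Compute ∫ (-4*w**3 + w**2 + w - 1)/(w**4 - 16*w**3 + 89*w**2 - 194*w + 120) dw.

-823*log(w - 6)/10 + 471*log(w - 5)/4 - 79*log(w - 4)/2 + log(w - 1)/20 + C

Factor the denominator: (w - 6)*(w - 5)*(w - 4)*(w - 1).
Partial-fraction decomposition: 1/(20*(w - 1)) - 79/(2*(w - 4)) + 471/(4*(w - 5)) - 823/(10*(w - 6)).
Integrate each term: A/(w−a) contributes A·log|w−a|.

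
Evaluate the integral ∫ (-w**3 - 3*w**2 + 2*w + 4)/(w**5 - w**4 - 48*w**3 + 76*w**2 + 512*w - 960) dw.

Factor the denominator: (w - 5)*(w - 4)*(w - 2)*(w + 4)*(w + 6).
Partial-fraction decomposition: 5/(88*(w + 6)) - 1/(72*(w + 4)) - 1/(24*(w - 2)) + 5/(8*(w - 4)) - 62/(99*(w - 5)).
Integrate each term: A/(w−a) contributes A·log|w−a|.

-62*log(w - 5)/99 + 5*log(w - 4)/8 - log(w - 2)/24 - log(w + 4)/72 + 5*log(w + 6)/88 + C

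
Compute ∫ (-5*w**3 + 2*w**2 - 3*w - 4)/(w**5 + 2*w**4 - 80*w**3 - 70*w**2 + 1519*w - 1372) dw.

Factor the denominator: (w - 7)*(w - 4)*(w - 1)*(w + 7)**2.
Partial-fraction decomposition: 73973/(379456*(w + 7)) - 915/(616*(w + 7)**2) - 5/(576*(w - 1)) + 304/(1089*(w - 4)) - 821/(1764*(w - 7)).
Integrate each term; A/(w−a) gives A·log|w−a|; A/(w−a)² gives −A/(w−a).

-821*log(w - 7)/1764 + 304*log(w - 4)/1089 - 5*log(w - 1)/576 + 73973*log(w + 7)/379456 + 915/(616*w + 4312) + C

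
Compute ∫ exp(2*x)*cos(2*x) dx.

Let I denote the integral. Integrate by parts with u = cos(2*x), dv = exp(2*x) dx, so v = exp(2*x)/2: I = exp(2*x)*cos(2*x)/2 + ∫ exp(2*x)*sin(2*x) dx.
Apply parts again with u = sin(2*x), dv = exp(2*x) dx: ∫ exp(2*x)*sin(2*x) dx = exp(2*x)*sin(2*x)/2 − I. Substituting back brings back I: I = exp(2*x)*sin(2*x)/2 + exp(2*x)*cos(2*x)/2 − I.
Solving for I: (1 + 1)·I equals the remaining terms, so I = (1/2)·(exp(2*x)*sin(2*x)/2 + exp(2*x)*cos(2*x)/2).

exp(2*x)*sin(2*x)/4 + exp(2*x)*cos(2*x)/4 + C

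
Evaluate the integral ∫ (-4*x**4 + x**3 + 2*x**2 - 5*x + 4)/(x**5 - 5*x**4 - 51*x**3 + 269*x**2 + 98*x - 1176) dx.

Factor the denominator: (x - 7)*(x - 4)*(x - 3)*(x + 2)*(x + 7).
Partial-fraction decomposition: -981/(770*(x + 7)) + 1/(27*(x + 2)) - 29/(20*(x - 3)) + 472/(99*(x - 4)) - 4597/(756*(x - 7)).
Integrate each term: A/(x−a) contributes A·log|x−a|.

-4597*log(x - 7)/756 + 472*log(x - 4)/99 - 29*log(x - 3)/20 + log(x + 2)/27 - 981*log(x + 7)/770 + C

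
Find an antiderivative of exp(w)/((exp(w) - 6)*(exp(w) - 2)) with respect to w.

log(exp(w) - 6)/4 - log(exp(w) - 2)/4 + C

Let u = e^w, du = e^w dw.
The integral becomes ∫ du/((u-6)(u-2)); decompose into partial fractions.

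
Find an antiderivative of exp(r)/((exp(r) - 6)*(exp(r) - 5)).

log(exp(r) - 6) - log(exp(r) - 5) + C

Let u = e^r, du = e^r dr.
The integral becomes ∫ du/((u-6)(u-5)); decompose into partial fractions.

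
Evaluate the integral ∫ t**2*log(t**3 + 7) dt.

t**3*log(t**3 + 7)/3 - t**3/3 + 7*log(t**3 + 7)/3 + C

Let u = t**3 + 7, so du = (3*t**2) dt.
The integral becomes (1/3)·∫ log(u) du; integrate by parts with u′=log(u), dv′=du.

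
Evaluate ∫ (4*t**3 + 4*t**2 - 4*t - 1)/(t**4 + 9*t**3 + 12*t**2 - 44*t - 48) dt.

13*log(t - 2)/48 - log(t + 1)/15 - 59*log(t + 4)/12 + 697*log(t + 6)/80 + C

Factor the denominator: (t - 2)*(t + 1)*(t + 4)*(t + 6).
Partial-fraction decomposition: 697/(80*(t + 6)) - 59/(12*(t + 4)) - 1/(15*(t + 1)) + 13/(48*(t - 2)).
Integrate each term: A/(t−a) contributes A·log|t−a|.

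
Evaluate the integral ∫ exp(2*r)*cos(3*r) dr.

3*exp(2*r)*sin(3*r)/13 + 2*exp(2*r)*cos(3*r)/13 + C

Let I denote the integral. Integrate by parts with u = cos(3*r), dv = exp(2*r) dr, so v = exp(2*r)/2: I = exp(2*r)*cos(3*r)/2 + (3/2)·∫ exp(2*r)*sin(3*r) dr.
Apply parts again with u = sin(3*r), dv = exp(2*r) dr: ∫ exp(2*r)*sin(3*r) dr = exp(2*r)*sin(3*r)/2 − (3/2)·I. Substituting back brings back I: I = 3*exp(2*r)*sin(3*r)/4 + exp(2*r)*cos(3*r)/2 − (9/4)·I.
Solving for I: (1 + 9/4)·I equals the remaining terms, so I = (4/13)·(3*exp(2*r)*sin(3*r)/4 + exp(2*r)*cos(3*r)/2).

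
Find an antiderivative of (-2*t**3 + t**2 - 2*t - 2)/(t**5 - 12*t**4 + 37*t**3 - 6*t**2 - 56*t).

Factor the denominator: t*(t - 7)*(t - 4)*(t - 2)*(t + 1).
Partial-fraction decomposition: 1/(40*(t + 1)) - 3/(10*(t - 2)) + 61/(60*(t - 4)) - 653/(840*(t - 7)) + 1/(28*t).
Integrate each term: A/(t−a) contributes A·log|t−a|.

log(t)/28 - 653*log(t - 7)/840 + 61*log(t - 4)/60 - 3*log(t - 2)/10 + log(t + 1)/40 + C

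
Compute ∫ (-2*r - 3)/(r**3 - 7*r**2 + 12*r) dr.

Factor the denominator: r*(r - 4)*(r - 3).
Partial-fraction decomposition: 3/(r - 3) - 11/(4*(r - 4)) - 1/(4*r).
Integrate each term: A/(r−a) contributes A·log|r−a|.

-log(r)/4 - 11*log(r - 4)/4 + 3*log(r - 3) + C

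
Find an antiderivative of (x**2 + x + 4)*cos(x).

Use integration by parts with u = x**2 + x + 4, dv = cos(x) dx, so v = sin(x).
Apply parts 2 times (tabular method): alternate signs, differentiate u down to 0, integrate dv up.

x**2*sin(x) + x*sin(x) + 2*x*cos(x) + 2*sin(x) + cos(x) + C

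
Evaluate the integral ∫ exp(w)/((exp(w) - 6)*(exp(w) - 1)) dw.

Let u = e^w, du = e^w dw.
The integral becomes ∫ du/((u-6)(u-1)); decompose into partial fractions.

log(exp(w) - 6)/5 - log(exp(w) - 1)/5 + C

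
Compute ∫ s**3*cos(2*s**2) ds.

Let u = s², du = 2s ds; rewrite as (1/2)∫ u^1·cos(2u) du.
Now integrate by parts 1 time.

s**2*sin(2*s**2)/4 + cos(2*s**2)/8 + C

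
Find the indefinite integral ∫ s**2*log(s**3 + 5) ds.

s**3*log(s**3 + 5)/3 - s**3/3 + 5*log(s**3 + 5)/3 + C

Let u = s**3 + 5, so du = (3*s**2) ds.
The integral becomes (1/3)·∫ log(u) du; integrate by parts with u′=log(u), dv′=du.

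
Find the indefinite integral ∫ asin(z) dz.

z*asin(z) + sqrt(-z**2 + 1) + C

Use integration by parts with u = arcsin(z), dv = dz.
Then du = 1/sqrt(-z**2 + 1) dz.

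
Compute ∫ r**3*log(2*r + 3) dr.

Use integration by parts with u = log(2*r + 3), dv = r**3 dr.
Then du = 2/(2*r + 3) dr and v = r**4/4.

r**4*log(2*r + 3)/4 - r**4/16 + r**3/8 - 9*r**2/32 + 27*r/32 - 81*log(2*r + 3)/64 + C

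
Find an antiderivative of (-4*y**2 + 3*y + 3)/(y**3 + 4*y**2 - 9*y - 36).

-4*log(y - 3)/7 + 7*log(y + 3) - 73*log(y + 4)/7 + C

Factor the denominator: (y - 3)*(y + 3)*(y + 4).
Partial-fraction decomposition: -73/(7*(y + 4)) + 7/(y + 3) - 4/(7*(y - 3)).
Integrate each term: A/(y−a) contributes A·log|y−a|.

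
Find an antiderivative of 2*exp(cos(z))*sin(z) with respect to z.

Let u = cos(z), so du = (-sin(z)) dz.
Rewriting, the integral becomes -2·∫ e^u du = -2·e^u.
Substituting back, u = cos(z).

-2*exp(cos(z)) + C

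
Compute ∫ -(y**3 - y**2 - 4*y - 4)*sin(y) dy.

Use integration by parts with u = y**3 - y**2 - 4*y - 4, dv = -sin(y) dy, so v = cos(y).
Apply parts 3 times (tabular method): alternate signs, differentiate u down to 0, integrate dv up.

y**3*cos(y) - 3*y**2*sin(y) - y**2*cos(y) + 2*y*sin(y) - 10*y*cos(y) + 10*sin(y) - 2*cos(y) + C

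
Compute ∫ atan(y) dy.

Use integration by parts with u = arctan(y), dv = dy.
Then du = 1/(y**2 + 1) dy.

y*atan(y) - log(y**2 + 1)/2 + C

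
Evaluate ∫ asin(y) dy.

y*asin(y) + sqrt(-y**2 + 1) + C

Use integration by parts with u = arcsin(y), dv = dy.
Then du = 1/sqrt(-y**2 + 1) dy.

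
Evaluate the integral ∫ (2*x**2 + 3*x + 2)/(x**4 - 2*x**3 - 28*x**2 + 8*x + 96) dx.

23*log(x - 6)/80 - log(x - 2)/6 + log(x + 2)/16 - 11*log(x + 4)/60 + C

Factor the denominator: (x - 6)*(x - 2)*(x + 2)*(x + 4).
Partial-fraction decomposition: -11/(60*(x + 4)) + 1/(16*(x + 2)) - 1/(6*(x - 2)) + 23/(80*(x - 6)).
Integrate each term: A/(x−a) contributes A·log|x−a|.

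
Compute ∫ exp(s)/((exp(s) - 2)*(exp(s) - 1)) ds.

Let u = e^s, du = e^s ds.
The integral becomes ∫ du/((u-1)(u-2)); decompose into partial fractions.

log(exp(s) - 2) - log(exp(s) - 1) + C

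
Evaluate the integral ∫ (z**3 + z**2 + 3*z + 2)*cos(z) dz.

Use integration by parts with u = z**3 + z**2 + 3*z + 2, dv = cos(z) dz, so v = sin(z).
Apply parts 3 times (tabular method): alternate signs, differentiate u down to 0, integrate dv up.

z**3*sin(z) + z**2*sin(z) + 3*z**2*cos(z) - 3*z*sin(z) + 2*z*cos(z) - 3*cos(z) + C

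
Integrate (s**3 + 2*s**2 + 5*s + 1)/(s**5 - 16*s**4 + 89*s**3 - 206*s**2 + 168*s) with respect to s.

log(s)/168 + 159*log(s - 7)/140 - 39*log(s - 4)/8 + 61*log(s - 3)/12 - 27*log(s - 2)/20 + C

Factor the denominator: s*(s - 7)*(s - 4)*(s - 3)*(s - 2).
Partial-fraction decomposition: -27/(20*(s - 2)) + 61/(12*(s - 3)) - 39/(8*(s - 4)) + 159/(140*(s - 7)) + 1/(168*s).
Integrate each term: A/(s−a) contributes A·log|s−a|.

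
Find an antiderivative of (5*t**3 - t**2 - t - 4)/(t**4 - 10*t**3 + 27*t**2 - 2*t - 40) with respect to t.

197*log(t - 5)/6 - 148*log(t - 4)/5 + 5*log(t - 2)/3 + log(t + 1)/10 + C

Factor the denominator: (t - 5)*(t - 4)*(t - 2)*(t + 1).
Partial-fraction decomposition: 1/(10*(t + 1)) + 5/(3*(t - 2)) - 148/(5*(t - 4)) + 197/(6*(t - 5)).
Integrate each term: A/(t−a) contributes A·log|t−a|.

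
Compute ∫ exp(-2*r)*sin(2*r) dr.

-exp(-2*r)*sin(2*r)/4 - exp(-2*r)*cos(2*r)/4 + C

Let I denote the integral. Integrate by parts with u = sin(2*r), dv = exp(-2*r) dr, so v = -exp(-2*r)/2: I = -exp(-2*r)*sin(2*r)/2 + ∫ exp(-2*r)*cos(2*r) dr.
Apply parts again with u = cos(2*r), dv = exp(-2*r) dr: ∫ exp(-2*r)*cos(2*r) dr = -exp(-2*r)*cos(2*r)/2 − I. Substituting back brings back I: I = -exp(-2*r)*sin(2*r)/2 - exp(-2*r)*cos(2*r)/2 − I.
Solving for I: (1 + 1)·I equals the remaining terms, so I = (1/2)·(-exp(-2*r)*sin(2*r)/2 - exp(-2*r)*cos(2*r)/2).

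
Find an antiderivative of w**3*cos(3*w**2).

w**2*sin(3*w**2)/6 + cos(3*w**2)/18 + C

Let u = w², du = 2w dw; rewrite as (1/2)∫ u^1·cos(3u) du.
Now integrate by parts 1 time.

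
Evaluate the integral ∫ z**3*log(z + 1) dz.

z**4*log(z + 1)/4 - z**4/16 + z**3/12 - z**2/8 + z/4 - log(z + 1)/4 + C

Use integration by parts with u = log(z + 1), dv = z**3 dz.
Then du = 1/(z + 1) dz and v = z**4/4.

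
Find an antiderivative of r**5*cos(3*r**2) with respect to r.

Let u = r², du = 2r dr; rewrite as (1/2)∫ u^2·cos(3u) du.
Now integrate by parts 2 times.

r**4*sin(3*r**2)/6 + r**2*cos(3*r**2)/9 - sin(3*r**2)/27 + C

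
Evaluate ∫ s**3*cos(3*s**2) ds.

Let u = s², du = 2s ds; rewrite as (1/2)∫ u^1·cos(3u) du.
Now integrate by parts 1 time.

s**2*sin(3*s**2)/6 + cos(3*s**2)/18 + C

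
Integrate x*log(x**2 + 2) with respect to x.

Let u = x**2 + 2, so du = (2*x) dx.
The integral becomes (1/2)·∫ log(u) du; integrate by parts with u′=log(u), dv′=du.

x**2*log(x**2 + 2)/2 - x**2/2 + log(x**2 + 2) + C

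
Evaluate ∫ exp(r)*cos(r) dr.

exp(r)*sin(r)/2 + exp(r)*cos(r)/2 + C

Let I denote the integral. Integrate by parts with u = cos(r), dv = exp(r) dr, so v = exp(r): I = exp(r)*cos(r) + ∫ exp(r)*sin(r) dr.
Apply parts again with u = sin(r), dv = exp(r) dr: ∫ exp(r)*sin(r) dr = exp(r)*sin(r) − I. Substituting back brings back I: I = exp(r)*sin(r) + exp(r)*cos(r) − I.
Solving for I: (1 + 1)·I equals the remaining terms, so I = (1/2)·(exp(r)*sin(r) + exp(r)*cos(r)).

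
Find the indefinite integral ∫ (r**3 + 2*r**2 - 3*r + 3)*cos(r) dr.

Use integration by parts with u = r**3 + 2*r**2 - 3*r + 3, dv = cos(r) dr, so v = sin(r).
Apply parts 3 times (tabular method): alternate signs, differentiate u down to 0, integrate dv up.

r**3*sin(r) + 2*r**2*sin(r) + 3*r**2*cos(r) - 9*r*sin(r) + 4*r*cos(r) - sin(r) - 9*cos(r) + C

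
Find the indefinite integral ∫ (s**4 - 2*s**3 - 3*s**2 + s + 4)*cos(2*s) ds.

s**4*sin(2*s)/2 - s**3*sin(2*s) + s**3*cos(2*s) - 3*s**2*sin(2*s) - 3*s**2*cos(2*s)/2 + 2*s*sin(2*s) - 3*s*cos(2*s) + 7*sin(2*s)/2 + cos(2*s) + C

Use integration by parts with u = s**4 - 2*s**3 - 3*s**2 + s + 4, dv = cos(2*s) ds, so v = sin(2*s)/2.
Apply parts 4 times (tabular method): alternate signs, differentiate u down to 0, integrate dv up.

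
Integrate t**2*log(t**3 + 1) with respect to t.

t**3*log(t**3 + 1)/3 - t**3/3 + log(t**3 + 1)/3 + C

Let u = t**3 + 1, so du = (3*t**2) dt.
The integral becomes (1/3)·∫ log(u) du; integrate by parts with u′=log(u), dv′=du.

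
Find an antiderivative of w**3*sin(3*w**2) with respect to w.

Let u = w², du = 2w dw; rewrite as (1/2)∫ u^1·sin(3u) du.
Now integrate by parts 1 time.

-w**2*cos(3*w**2)/6 + sin(3*w**2)/18 + C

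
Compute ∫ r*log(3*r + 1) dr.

Use integration by parts with u = log(3*r + 1), dv = r dr.
Then du = 3/(3*r + 1) dr and v = r**2/2.

r**2*log(3*r + 1)/2 - r**2/4 + r/6 - log(3*r + 1)/18 + C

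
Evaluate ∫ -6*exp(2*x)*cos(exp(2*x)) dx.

-3*sin(exp(2*x)) + C

Let u = exp(2*x), so du = (2*exp(2*x)) dx.
Rewriting, the integral becomes -3·∫ cos(u) du = -3·sin(u).
Substituting back, u = exp(2*x).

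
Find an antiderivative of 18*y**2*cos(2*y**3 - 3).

Let u = 2*y**3 - 3, so du = (6*y**2) dy.
Rewriting, the integral becomes 3·∫ cos(u) du = 3·sin(u).
Substituting back, u = 2*y**3 - 3.

3*sin(2*y**3 - 3) + C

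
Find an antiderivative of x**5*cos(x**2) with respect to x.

x**4*sin(x**2)/2 + x**2*cos(x**2) - sin(x**2) + C

Let u = x², du = 2x dx; rewrite as (1/2)∫ u^2·cos(1u) du.
Now integrate by parts 2 times.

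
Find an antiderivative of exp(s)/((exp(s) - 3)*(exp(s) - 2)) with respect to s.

Let u = e^s, du = e^s ds.
The integral becomes ∫ du/((u-2)(u-3)); decompose into partial fractions.

log(exp(s) - 3) - log(exp(s) - 2) + C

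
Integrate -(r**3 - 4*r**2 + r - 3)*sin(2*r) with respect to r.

Use integration by parts with u = r**3 - 4*r**2 + r - 3, dv = -sin(2*r) dr, so v = cos(2*r)/2.
Apply parts 3 times (tabular method): alternate signs, differentiate u down to 0, integrate dv up.

r**3*cos(2*r)/2 - 3*r**2*sin(2*r)/4 - 2*r**2*cos(2*r) + 2*r*sin(2*r) - r*cos(2*r)/4 + sin(2*r)/8 - cos(2*r)/2 + C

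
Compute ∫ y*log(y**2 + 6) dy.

Let u = y**2 + 6, so du = (2*y) dy.
The integral becomes (1/2)·∫ log(u) du; integrate by parts with u′=log(u), dv′=du.

y**2*log(y**2 + 6)/2 - y**2/2 + 3*log(y**2 + 6) + C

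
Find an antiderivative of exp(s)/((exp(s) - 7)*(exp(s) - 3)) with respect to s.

Let u = e^s, du = e^s ds.
The integral becomes ∫ du/((u-3)(u-7)); decompose into partial fractions.

log(exp(s) - 7)/4 - log(exp(s) - 3)/4 + C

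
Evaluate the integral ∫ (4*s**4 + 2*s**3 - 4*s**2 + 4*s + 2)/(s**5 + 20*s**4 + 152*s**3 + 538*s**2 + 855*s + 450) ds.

Factor the denominator: (s + 1)*(s + 3)*(s + 5)**2*(s + 6).
Partial-fraction decomposition: 4586/(15*(s + 6)) - 2339/(8*(s + 5)) + 533/(2*(s + 5)**2) - 28/(3*(s + 3)) - 1/(40*(s + 1)).
Integrate each term; A/(s−a) gives A·log|s−a|; A/(s−a)² gives −A/(s−a).

-log(s + 1)/40 - 28*log(s + 3)/3 - 2339*log(s + 5)/8 + 4586*log(s + 6)/15 - 533/(2*s + 10) + C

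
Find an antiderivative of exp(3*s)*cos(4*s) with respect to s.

Let I denote the integral. Integrate by parts with u = cos(4*s), dv = exp(3*s) ds, so v = exp(3*s)/3: I = exp(3*s)*cos(4*s)/3 + (4/3)·∫ exp(3*s)*sin(4*s) ds.
Apply parts again with u = sin(4*s), dv = exp(3*s) ds: ∫ exp(3*s)*sin(4*s) ds = exp(3*s)*sin(4*s)/3 − (4/3)·I. Substituting back brings back I: I = 4*exp(3*s)*sin(4*s)/9 + exp(3*s)*cos(4*s)/3 − (16/9)·I.
Solving for I: (1 + 16/9)·I equals the remaining terms, so I = (9/25)·(4*exp(3*s)*sin(4*s)/9 + exp(3*s)*cos(4*s)/3).

4*exp(3*s)*sin(4*s)/25 + 3*exp(3*s)*cos(4*s)/25 + C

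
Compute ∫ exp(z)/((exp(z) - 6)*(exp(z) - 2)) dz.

log(exp(z) - 6)/4 - log(exp(z) - 2)/4 + C

Let u = e^z, du = e^z dz.
The integral becomes ∫ du/((u-6)(u-2)); decompose into partial fractions.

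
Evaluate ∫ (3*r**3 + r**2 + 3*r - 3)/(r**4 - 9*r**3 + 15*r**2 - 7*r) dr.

Factor the denominator: r*(r - 7)*(r - 1)**2.
Partial-fraction decomposition: -16/(9*(r - 1)) - 2/(3*(r - 1)**2) + 274/(63*(r - 7)) + 3/(7*r).
Integrate each term; A/(r−a) gives A·log|r−a|; A/(r−a)² gives −A/(r−a).

3*log(r)/7 + 274*log(r - 7)/63 - 16*log(r - 1)/9 + 2/(3*r - 3) + C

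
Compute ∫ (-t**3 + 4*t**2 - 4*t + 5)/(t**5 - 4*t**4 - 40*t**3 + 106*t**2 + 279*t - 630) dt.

Factor the denominator: (t - 7)*(t - 3)*(t - 2)*(t + 3)*(t + 5).
Partial-fraction decomposition: 125/(672*(t + 5)) - 2/(15*(t + 3)) + 1/(35*(t - 2)) - 1/(96*(t - 3)) - 17/(240*(t - 7)).
Integrate each term: A/(t−a) contributes A·log|t−a|.

-17*log(t - 7)/240 - log(t - 3)/96 + log(t - 2)/35 - 2*log(t + 3)/15 + 125*log(t + 5)/672 + C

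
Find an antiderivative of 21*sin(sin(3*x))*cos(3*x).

-7*cos(sin(3*x)) + C

Let u = sin(3*x), so du = (3*cos(3*x)) dx.
Rewriting, the integral becomes 7·∫ sin(u) du = 7·-cos(u).
Substituting back, u = sin(3*x).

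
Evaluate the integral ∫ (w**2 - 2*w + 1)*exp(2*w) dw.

(2*w**2 - 6*w + 5)*exp(2*w)/4 + C

Use integration by parts with u = w**2 - 2*w + 1, dv = exp(2*w) dw, so v = exp(2*w)/2.
Apply parts 2 times (tabular method): alternate signs, differentiate u down to 0, integrate dv up.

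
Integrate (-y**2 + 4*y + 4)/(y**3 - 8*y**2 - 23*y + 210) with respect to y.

Factor the denominator: (y - 7)*(y - 6)*(y + 5).
Partial-fraction decomposition: -41/(132*(y + 5)) + 8/(11*(y - 6)) - 17/(12*(y - 7)).
Integrate each term: A/(y−a) contributes A·log|y−a|.

-17*log(y - 7)/12 + 8*log(y - 6)/11 - 41*log(y + 5)/132 + C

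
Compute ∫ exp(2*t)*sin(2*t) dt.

Let I denote the integral. Integrate by parts with u = sin(2*t), dv = exp(2*t) dt, so v = exp(2*t)/2: I = exp(2*t)*sin(2*t)/2 − ∫ exp(2*t)*cos(2*t) dt.
Apply parts again with u = cos(2*t), dv = exp(2*t) dt: ∫ exp(2*t)*cos(2*t) dt = exp(2*t)*cos(2*t)/2 + I. Substituting back brings back I: I = exp(2*t)*sin(2*t)/2 - exp(2*t)*cos(2*t)/2 − I.
Solving for I: (1 + 1)·I equals the remaining terms, so I = (1/2)·(exp(2*t)*sin(2*t)/2 - exp(2*t)*cos(2*t)/2).

exp(2*t)*sin(2*t)/4 - exp(2*t)*cos(2*t)/4 + C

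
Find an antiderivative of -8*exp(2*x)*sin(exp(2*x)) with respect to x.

Let u = exp(2*x), so du = (2*exp(2*x)) dx.
Rewriting, the integral becomes -4·∫ sin(u) du = -4·-cos(u).
Substituting back, u = exp(2*x).

4*cos(exp(2*x)) + C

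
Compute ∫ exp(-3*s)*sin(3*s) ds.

-exp(-3*s)*sin(3*s)/6 - exp(-3*s)*cos(3*s)/6 + C

Let I denote the integral. Integrate by parts with u = sin(3*s), dv = exp(-3*s) ds, so v = -exp(-3*s)/3: I = -exp(-3*s)*sin(3*s)/3 + ∫ exp(-3*s)*cos(3*s) ds.
Apply parts again with u = cos(3*s), dv = exp(-3*s) ds: ∫ exp(-3*s)*cos(3*s) ds = -exp(-3*s)*cos(3*s)/3 − I. Substituting back brings back I: I = -exp(-3*s)*sin(3*s)/3 - exp(-3*s)*cos(3*s)/3 − I.
Solving for I: (1 + 1)·I equals the remaining terms, so I = (1/2)·(-exp(-3*s)*sin(3*s)/3 - exp(-3*s)*cos(3*s)/3).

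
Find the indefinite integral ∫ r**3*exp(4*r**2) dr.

(4*r**2 - 1)*exp(4*r**2)/32 + C

Let u = r², du = 2r dr; rewrite as (1/2)∫ u^1·exp(4u) du.
Now integrate by parts 1 time.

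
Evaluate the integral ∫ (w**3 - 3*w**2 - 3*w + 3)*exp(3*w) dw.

Use integration by parts with u = w**3 - 3*w**2 - 3*w + 3, dv = exp(3*w) dw, so v = exp(3*w)/3.
Apply parts 3 times (tabular method): alternate signs, differentiate u down to 0, integrate dv up.

(9*w**3 - 36*w**2 - 3*w + 28)*exp(3*w)/27 + C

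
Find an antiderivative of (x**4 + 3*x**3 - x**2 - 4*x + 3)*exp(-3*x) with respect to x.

Use integration by parts with u = x**4 + 3*x**3 - x**2 - 4*x + 3, dv = exp(-3*x) dx, so v = -exp(-3*x)/3.
Apply parts 4 times (tabular method): alternate signs, differentiate u down to 0, integrate dv up.

(-27*x**4 - 117*x**3 - 90*x**2 + 48*x - 65)*exp(-3*x)/81 + C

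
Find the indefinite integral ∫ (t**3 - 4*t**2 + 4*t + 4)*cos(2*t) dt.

Use integration by parts with u = t**3 - 4*t**2 + 4*t + 4, dv = cos(2*t) dt, so v = sin(2*t)/2.
Apply parts 3 times (tabular method): alternate signs, differentiate u down to 0, integrate dv up.

t**3*sin(2*t)/2 - 2*t**2*sin(2*t) + 3*t**2*cos(2*t)/4 + 5*t*sin(2*t)/4 - 2*t*cos(2*t) + 3*sin(2*t) + 5*cos(2*t)/8 + C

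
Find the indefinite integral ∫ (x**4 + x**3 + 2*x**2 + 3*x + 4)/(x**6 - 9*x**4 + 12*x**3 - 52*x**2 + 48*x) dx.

Factor the denominator: x*(x - 3)*(x - 1)*(x + 4)*(x**2 + 4).
Partial-fraction decomposition: -(53*x - 192)/(1300*(x**2 + 4)) - 27/(350*(x + 4)) - 11/(50*(x - 1)) + 139/(546*(x - 3)) + 1/(12*x).
Integrate each term; A/(x−a) gives A·log|x−a|; the (Bx+D)/(x²+p²) term gives a log and an atan.

log(x)/12 + 139*log(x - 3)/546 - 11*log(x - 1)/50 - 27*log(x + 4)/350 - 53*log(x**2 + 4)/2600 + 24*atan(x/2)/325 + C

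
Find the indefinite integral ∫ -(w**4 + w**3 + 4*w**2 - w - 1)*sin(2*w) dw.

Use integration by parts with u = w**4 + w**3 + 4*w**2 - w - 1, dv = -sin(2*w) dw, so v = cos(2*w)/2.
Apply parts 4 times (tabular method): alternate signs, differentiate u down to 0, integrate dv up.

w**4*cos(2*w)/2 - w**3*sin(2*w) + w**3*cos(2*w)/2 - 3*w**2*sin(2*w)/4 + w**2*cos(2*w)/2 - w*sin(2*w)/2 - 5*w*cos(2*w)/4 + 5*sin(2*w)/8 - 3*cos(2*w)/4 + C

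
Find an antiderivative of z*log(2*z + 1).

Use integration by parts with u = log(2*z + 1), dv = z dz.
Then du = 2/(2*z + 1) dz and v = z**2/2.

z**2*log(2*z + 1)/2 - z**2/4 + z/4 - log(2*z + 1)/8 + C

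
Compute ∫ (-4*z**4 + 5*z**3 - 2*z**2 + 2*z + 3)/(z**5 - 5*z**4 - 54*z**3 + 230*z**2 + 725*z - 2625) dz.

Factor the denominator: (z - 7)*(z - 5)*(z - 3)*(z + 5)**2.
Partial-fraction decomposition: -84953/(57600*(z + 5)) + 1591/(480*(z + 5)**2) - 99/(256*(z - 3)) + 239/(50*(z - 5)) - 3985/(576*(z - 7)).
Integrate each term; A/(z−a) gives A·log|z−a|; A/(z−a)² gives −A/(z−a).

-3985*log(z - 7)/576 + 239*log(z - 5)/50 - 99*log(z - 3)/256 - 84953*log(z + 5)/57600 - 1591/(480*z + 2400) + C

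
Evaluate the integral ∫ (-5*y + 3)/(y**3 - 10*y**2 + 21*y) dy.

log(y)/7 - 8*log(y - 7)/7 + log(y - 3) + C

Factor the denominator: y*(y - 7)*(y - 3).
Partial-fraction decomposition: 1/(y - 3) - 8/(7*(y - 7)) + 1/(7*y).
Integrate each term: A/(y−a) contributes A·log|y−a|.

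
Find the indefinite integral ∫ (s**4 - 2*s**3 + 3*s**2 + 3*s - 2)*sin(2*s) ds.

Use integration by parts with u = s**4 - 2*s**3 + 3*s**2 + 3*s - 2, dv = sin(2*s) ds, so v = -cos(2*s)/2.
Apply parts 4 times (tabular method): alternate signs, differentiate u down to 0, integrate dv up.

-s**4*cos(2*s)/2 + s**3*sin(2*s) + s**3*cos(2*s) - 3*s**2*sin(2*s)/2 - 3*s*cos(2*s) + 3*sin(2*s)/2 + cos(2*s) + C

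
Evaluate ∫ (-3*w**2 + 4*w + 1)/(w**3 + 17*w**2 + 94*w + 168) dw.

Factor the denominator: (w + 4)*(w + 6)*(w + 7).
Partial-fraction decomposition: -58/(w + 7) + 131/(2*(w + 6)) - 21/(2*(w + 4)).
Integrate each term: A/(w−a) contributes A·log|w−a|.

-21*log(w + 4)/2 + 131*log(w + 6)/2 - 58*log(w + 7) + C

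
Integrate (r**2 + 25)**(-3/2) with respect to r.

r/(25*sqrt(r**2 + 25)) + C

Substitute r = 5·tan(θ), so dr = 5·sec(θ)^2 dθ and the radical becomes sqrt(r**2 + 25) = 5·sec(θ) by the Pythagorean identity.
Integrate the resulting trig expression in θ, then back-substitute tan(θ) = r/5, sec(θ) = sqrt(r**2 + 25)/5 (absorbing any constant into C).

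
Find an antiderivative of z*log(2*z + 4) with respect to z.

z**2*log(2*z + 4)/2 - z**2/4 + z - 2*log(z + 2) + C

Use integration by parts with u = log(2*z + 4), dv = z dz.
Then du = 2/(2*z + 4) dz and v = z**2/2.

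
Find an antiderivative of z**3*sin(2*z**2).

Let u = z², du = 2z dz; rewrite as (1/2)∫ u^1·sin(2u) du.
Now integrate by parts 1 time.

-z**2*cos(2*z**2)/4 + sin(2*z**2)/8 + C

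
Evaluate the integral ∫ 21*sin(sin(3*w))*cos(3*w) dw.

-7*cos(sin(3*w)) + C

Let u = sin(3*w), so du = (3*cos(3*w)) dw.
Rewriting, the integral becomes 7·∫ sin(u) du = 7·-cos(u).
Substituting back, u = sin(3*w).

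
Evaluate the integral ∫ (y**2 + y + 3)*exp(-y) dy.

Use integration by parts with u = y**2 + y + 3, dv = exp(-y) dy, so v = -exp(-y).
Apply parts 2 times (tabular method): alternate signs, differentiate u down to 0, integrate dv up.

(-y**2 - 3*y - 6)*exp(-y) + C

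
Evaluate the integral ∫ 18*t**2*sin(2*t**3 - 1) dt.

-3*cos(2*t**3 - 1) + C

Let u = 2*t**3 - 1, so du = (6*t**2) dt.
Rewriting, the integral becomes 3·∫ sin(u) du = 3·-cos(u).
Substituting back, u = 2*t**3 - 1.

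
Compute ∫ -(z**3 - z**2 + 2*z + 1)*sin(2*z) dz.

Use integration by parts with u = z**3 - z**2 + 2*z + 1, dv = -sin(2*z) dz, so v = cos(2*z)/2.
Apply parts 3 times (tabular method): alternate signs, differentiate u down to 0, integrate dv up.

z**3*cos(2*z)/2 - 3*z**2*sin(2*z)/4 - z**2*cos(2*z)/2 + z*sin(2*z)/2 + z*cos(2*z)/4 - sin(2*z)/8 + 3*cos(2*z)/4 + C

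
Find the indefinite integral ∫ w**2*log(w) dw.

w**3*log(w)/3 - w**3/9 + C

Use integration by parts with u = log(w), dv = w**2 dw.
Then du = 1/w dw and v = w**3/3.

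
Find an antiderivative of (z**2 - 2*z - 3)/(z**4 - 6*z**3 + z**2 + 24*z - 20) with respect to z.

log(z - 5)/7 + log(z - 2)/4 - log(z - 1)/3 - 5*log(z + 2)/84 + C

Factor the denominator: (z - 5)*(z - 2)*(z - 1)*(z + 2).
Partial-fraction decomposition: -5/(84*(z + 2)) - 1/(3*(z - 1)) + 1/(4*(z - 2)) + 1/(7*(z - 5)).
Integrate each term: A/(z−a) contributes A·log|z−a|.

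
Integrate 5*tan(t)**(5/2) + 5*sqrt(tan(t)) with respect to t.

10*tan(t)**(3/2)/3 + C

Let u = tan(t), so du = (tan(t)**2 + 1) dt.
Rewriting, the integral becomes 5·∫ √u du = 5·(2/3)u^(3/2).
Substituting back, u = tan(t).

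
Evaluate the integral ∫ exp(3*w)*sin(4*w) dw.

3*exp(3*w)*sin(4*w)/25 - 4*exp(3*w)*cos(4*w)/25 + C

Let I denote the integral. Integrate by parts with u = sin(4*w), dv = exp(3*w) dw, so v = exp(3*w)/3: I = exp(3*w)*sin(4*w)/3 − (4/3)·∫ exp(3*w)*cos(4*w) dw.
Apply parts again with u = cos(4*w), dv = exp(3*w) dw: ∫ exp(3*w)*cos(4*w) dw = exp(3*w)*cos(4*w)/3 + (4/3)·I. Substituting back brings back I: I = exp(3*w)*sin(4*w)/3 - 4*exp(3*w)*cos(4*w)/9 − (16/9)·I.
Solving for I: (1 + 16/9)·I equals the remaining terms, so I = (9/25)·(exp(3*w)*sin(4*w)/3 - 4*exp(3*w)*cos(4*w)/9).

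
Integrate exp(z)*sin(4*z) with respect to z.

exp(z)*sin(4*z)/17 - 4*exp(z)*cos(4*z)/17 + C

Let I denote the integral. Integrate by parts with u = sin(4*z), dv = exp(z) dz, so v = exp(z): I = exp(z)*sin(4*z) − 4·∫ exp(z)*cos(4*z) dz.
Apply parts again with u = cos(4*z), dv = exp(z) dz: ∫ exp(z)*cos(4*z) dz = exp(z)*cos(4*z) + 4·I. Substituting back brings back I: I = exp(z)*sin(4*z) - 4*exp(z)*cos(4*z) − 16·I.
Solving for I: (1 + 16)·I equals the remaining terms, so I = (1/17)·(exp(z)*sin(4*z) - 4*exp(z)*cos(4*z)).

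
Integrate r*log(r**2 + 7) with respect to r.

Let u = r**2 + 7, so du = (2*r) dr.
The integral becomes (1/2)·∫ log(u) du; integrate by parts with u′=log(u), dv′=du.

r**2*log(r**2 + 7)/2 - r**2/2 + 7*log(r**2 + 7)/2 + C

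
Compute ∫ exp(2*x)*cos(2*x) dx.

exp(2*x)*sin(2*x)/4 + exp(2*x)*cos(2*x)/4 + C

Let I denote the integral. Integrate by parts with u = cos(2*x), dv = exp(2*x) dx, so v = exp(2*x)/2: I = exp(2*x)*cos(2*x)/2 + ∫ exp(2*x)*sin(2*x) dx.
Apply parts again with u = sin(2*x), dv = exp(2*x) dx: ∫ exp(2*x)*sin(2*x) dx = exp(2*x)*sin(2*x)/2 − I. Substituting back brings back I: I = exp(2*x)*sin(2*x)/2 + exp(2*x)*cos(2*x)/2 − I.
Solving for I: (1 + 1)·I equals the remaining terms, so I = (1/2)·(exp(2*x)*sin(2*x)/2 + exp(2*x)*cos(2*x)/2).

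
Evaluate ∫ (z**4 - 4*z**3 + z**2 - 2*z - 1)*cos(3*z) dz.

z**4*sin(3*z)/3 - 4*z**3*sin(3*z)/3 + 4*z**3*cos(3*z)/9 - z**2*sin(3*z)/9 - 4*z**2*cos(3*z)/3 + 2*z*sin(3*z)/9 - 2*z*cos(3*z)/27 - 25*sin(3*z)/81 + 2*cos(3*z)/27 + C

Use integration by parts with u = z**4 - 4*z**3 + z**2 - 2*z - 1, dv = cos(3*z) dz, so v = sin(3*z)/3.
Apply parts 4 times (tabular method): alternate signs, differentiate u down to 0, integrate dv up.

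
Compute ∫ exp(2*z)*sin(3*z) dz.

2*exp(2*z)*sin(3*z)/13 - 3*exp(2*z)*cos(3*z)/13 + C

Let I denote the integral. Integrate by parts with u = sin(3*z), dv = exp(2*z) dz, so v = exp(2*z)/2: I = exp(2*z)*sin(3*z)/2 − (3/2)·∫ exp(2*z)*cos(3*z) dz.
Apply parts again with u = cos(3*z), dv = exp(2*z) dz: ∫ exp(2*z)*cos(3*z) dz = exp(2*z)*cos(3*z)/2 + (3/2)·I. Substituting back brings back I: I = exp(2*z)*sin(3*z)/2 - 3*exp(2*z)*cos(3*z)/4 − (9/4)·I.
Solving for I: (1 + 9/4)·I equals the remaining terms, so I = (4/13)·(exp(2*z)*sin(3*z)/2 - 3*exp(2*z)*cos(3*z)/4).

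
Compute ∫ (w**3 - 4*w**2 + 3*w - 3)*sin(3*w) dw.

Use integration by parts with u = w**3 - 4*w**2 + 3*w - 3, dv = sin(3*w) dw, so v = -cos(3*w)/3.
Apply parts 3 times (tabular method): alternate signs, differentiate u down to 0, integrate dv up.

-w**3*cos(3*w)/3 + w**2*sin(3*w)/3 + 4*w**2*cos(3*w)/3 - 8*w*sin(3*w)/9 - 7*w*cos(3*w)/9 + 7*sin(3*w)/27 + 19*cos(3*w)/27 + C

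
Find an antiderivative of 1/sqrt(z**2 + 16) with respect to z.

Substitute z = 4·tan(θ), so dz = 4·sec(θ)^2 dθ and the radical becomes sqrt(z**2 + 16) = 4·sec(θ) by the Pythagorean identity.
Integrate the resulting trig expression in θ, then back-substitute tan(θ) = z/4, sec(θ) = sqrt(z**2 + 16)/4 (absorbing any constant into C).

log(z + sqrt(z**2 + 16)) + C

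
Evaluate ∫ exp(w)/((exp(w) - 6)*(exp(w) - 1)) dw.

Let u = e^w, du = e^w dw.
The integral becomes ∫ du/((u-1)(u-6)); decompose into partial fractions.

log(exp(w) - 6)/5 - log(exp(w) - 1)/5 + C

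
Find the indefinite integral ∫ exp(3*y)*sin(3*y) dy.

exp(3*y)*sin(3*y)/6 - exp(3*y)*cos(3*y)/6 + C

Let I denote the integral. Integrate by parts with u = sin(3*y), dv = exp(3*y) dy, so v = exp(3*y)/3: I = exp(3*y)*sin(3*y)/3 − ∫ exp(3*y)*cos(3*y) dy.
Apply parts again with u = cos(3*y), dv = exp(3*y) dy: ∫ exp(3*y)*cos(3*y) dy = exp(3*y)*cos(3*y)/3 + I. Substituting back brings back I: I = exp(3*y)*sin(3*y)/3 - exp(3*y)*cos(3*y)/3 − I.
Solving for I: (1 + 1)·I equals the remaining terms, so I = (1/2)·(exp(3*y)*sin(3*y)/3 - exp(3*y)*cos(3*y)/3).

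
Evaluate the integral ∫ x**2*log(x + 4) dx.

x**3*log(x + 4)/3 - x**3/9 + 2*x**2/3 - 16*x/3 + 64*log(x + 4)/3 + C

Use integration by parts with u = log(x + 4), dv = x**2 dx.
Then du = 1/(x + 4) dx and v = x**3/3.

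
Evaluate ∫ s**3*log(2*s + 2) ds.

Use integration by parts with u = log(2*s + 2), dv = s**3 ds.
Then du = 2/(2*s + 2) ds and v = s**4/4.

s**4*log(2*s + 2)/4 - s**4/16 + s**3/12 - s**2/8 + s/4 - log(s + 1)/4 + C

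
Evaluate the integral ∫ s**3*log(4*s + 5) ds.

Use integration by parts with u = log(4*s + 5), dv = s**3 ds.
Then du = 4/(4*s + 5) ds and v = s**4/4.

s**4*log(4*s + 5)/4 - s**4/16 + 5*s**3/48 - 25*s**2/128 + 125*s/256 - 625*log(4*s + 5)/1024 + C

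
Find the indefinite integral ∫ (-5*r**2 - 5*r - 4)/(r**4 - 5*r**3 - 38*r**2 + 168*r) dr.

Factor the denominator: r*(r - 7)*(r - 4)*(r + 6).
Partial-fraction decomposition: 77/(390*(r + 6)) + 13/(15*(r - 4)) - 284/(273*(r - 7)) - 1/(42*r).
Integrate each term: A/(r−a) contributes A·log|r−a|.

-log(r)/42 - 284*log(r - 7)/273 + 13*log(r - 4)/15 + 77*log(r + 6)/390 + C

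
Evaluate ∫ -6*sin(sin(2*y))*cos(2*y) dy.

Let u = sin(2*y), so du = (2*cos(2*y)) dy.
Rewriting, the integral becomes -3·∫ sin(u) du = -3·-cos(u).
Substituting back, u = sin(2*y).

3*cos(sin(2*y)) + C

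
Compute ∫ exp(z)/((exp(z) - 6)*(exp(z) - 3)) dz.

Let u = e^z, du = e^z dz.
The integral becomes ∫ du/((u-6)(u-3)); decompose into partial fractions.

log(exp(z) - 6)/3 - log(exp(z) - 3)/3 + C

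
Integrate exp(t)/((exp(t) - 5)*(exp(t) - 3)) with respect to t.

log(exp(t) - 5)/2 - log(exp(t) - 3)/2 + C

Let u = e^t, du = e^t dt.
The integral becomes ∫ du/((u-5)(u-3)); decompose into partial fractions.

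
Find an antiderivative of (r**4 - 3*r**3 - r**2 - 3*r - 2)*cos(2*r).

r**4*sin(2*r)/2 - 3*r**3*sin(2*r)/2 + r**3*cos(2*r) - 2*r**2*sin(2*r) - 9*r**2*cos(2*r)/4 + 3*r*sin(2*r)/4 - 2*r*cos(2*r) + 3*cos(2*r)/8 + C

Use integration by parts with u = r**4 - 3*r**3 - r**2 - 3*r - 2, dv = cos(2*r) dr, so v = sin(2*r)/2.
Apply parts 4 times (tabular method): alternate signs, differentiate u down to 0, integrate dv up.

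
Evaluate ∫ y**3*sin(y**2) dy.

-y**2*cos(y**2)/2 + sin(y**2)/2 + C

Let u = y², du = 2y dy; rewrite as (1/2)∫ u^1·sin(1u) du.
Now integrate by parts 1 time.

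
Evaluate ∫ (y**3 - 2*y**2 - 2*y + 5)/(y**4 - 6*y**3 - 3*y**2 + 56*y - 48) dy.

340*log(y - 4)/441 + log(y - 1)/18 + 17*log(y + 3)/98 - 29/(21*y - 84) + C

Factor the denominator: (y - 4)**2*(y - 1)*(y + 3).
Partial-fraction decomposition: 17/(98*(y + 3)) + 1/(18*(y - 1)) + 340/(441*(y - 4)) + 29/(21*(y - 4)**2).
Integrate each term; A/(y−a) gives A·log|y−a|; A/(y−a)² gives −A/(y−a).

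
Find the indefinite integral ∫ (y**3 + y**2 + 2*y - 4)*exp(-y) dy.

Use integration by parts with u = y**3 + y**2 + 2*y - 4, dv = exp(-y) dy, so v = -exp(-y).
Apply parts 3 times (tabular method): alternate signs, differentiate u down to 0, integrate dv up.

(-y**3 - 4*y**2 - 10*y - 6)*exp(-y) + C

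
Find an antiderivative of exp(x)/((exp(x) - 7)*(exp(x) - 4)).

Let u = e^x, du = e^x dx.
The integral becomes ∫ du/((u-4)(u-7)); decompose into partial fractions.

log(exp(x) - 7)/3 - log(exp(x) - 4)/3 + C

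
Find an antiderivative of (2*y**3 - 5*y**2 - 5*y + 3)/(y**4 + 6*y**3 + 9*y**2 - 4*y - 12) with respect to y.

-5*log(y - 1)/36 - 163*log(y + 2)/9 + 81*log(y + 3)/4 - 23/(3*y + 6) + C

Factor the denominator: (y - 1)*(y + 2)**2*(y + 3).
Partial-fraction decomposition: 81/(4*(y + 3)) - 163/(9*(y + 2)) + 23/(3*(y + 2)**2) - 5/(36*(y - 1)).
Integrate each term; A/(y−a) gives A·log|y−a|; A/(y−a)² gives −A/(y−a).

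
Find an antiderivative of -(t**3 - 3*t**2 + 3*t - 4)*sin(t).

t**3*cos(t) - 3*t**2*sin(t) - 3*t**2*cos(t) + 6*t*sin(t) - 3*t*cos(t) + 3*sin(t) + 2*cos(t) + C

Use integration by parts with u = t**3 - 3*t**2 + 3*t - 4, dv = -sin(t) dt, so v = cos(t).
Apply parts 3 times (tabular method): alternate signs, differentiate u down to 0, integrate dv up.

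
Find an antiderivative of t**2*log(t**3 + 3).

Let u = t**3 + 3, so du = (3*t**2) dt.
The integral becomes (1/3)·∫ log(u) du; integrate by parts with u′=log(u), dv′=du.

t**3*log(t**3 + 3)/3 - t**3/3 + log(t**3 + 3) + C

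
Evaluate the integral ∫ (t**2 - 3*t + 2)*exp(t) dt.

(t**2 - 5*t + 7)*exp(t) + C

Use integration by parts with u = t**2 - 3*t + 2, dv = exp(t) dt, so v = exp(t).
Apply parts 2 times (tabular method): alternate signs, differentiate u down to 0, integrate dv up.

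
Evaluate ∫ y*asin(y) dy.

Use integration by parts with u = arcsin(y), dv = y dy.
Then du = 1/sqrt(-y**2 + 1) dy.

y**2*asin(y)/2 + y*sqrt(-y**2 + 1)/4 - asin(y)/4 + C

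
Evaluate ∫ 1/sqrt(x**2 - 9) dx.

log(x + sqrt(x**2 - 9)) + C

Substitute x = 3·sec(θ), so dx = 3·sec(θ)*tan(θ) dθ and the radical becomes sqrt(x**2 - 9) = 3·tan(θ) by the Pythagorean identity.
Integrate the resulting trig expression in θ, then back-substitute sec(θ) = x/3, tan(θ) = sqrt(x**2 - 9)/3 (absorbing any constant into C).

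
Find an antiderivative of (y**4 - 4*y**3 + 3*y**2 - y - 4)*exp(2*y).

Use integration by parts with u = y**4 - 4*y**3 + 3*y**2 - y - 4, dv = exp(2*y) dy, so v = exp(2*y)/2.
Apply parts 4 times (tabular method): alternate signs, differentiate u down to 0, integrate dv up.

(2*y**4 - 12*y**3 + 24*y**2 - 26*y + 5)*exp(2*y)/4 + C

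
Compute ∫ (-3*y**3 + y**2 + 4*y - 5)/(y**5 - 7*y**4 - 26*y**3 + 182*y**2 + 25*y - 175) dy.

-319*log(y - 7)/384 + 67*log(y - 5)/96 - log(y - 1)/96 + 5*log(y + 1)/384 + 25*log(y + 5)/192 + C

Factor the denominator: (y - 7)*(y - 5)*(y - 1)*(y + 1)*(y + 5).
Partial-fraction decomposition: 25/(192*(y + 5)) + 5/(384*(y + 1)) - 1/(96*(y - 1)) + 67/(96*(y - 5)) - 319/(384*(y - 7)).
Integrate each term: A/(y−a) contributes A·log|y−a|.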